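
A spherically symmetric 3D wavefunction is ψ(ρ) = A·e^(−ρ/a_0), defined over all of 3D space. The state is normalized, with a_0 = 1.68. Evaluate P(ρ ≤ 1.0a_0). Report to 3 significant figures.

P ≈ 0.323

Integrate the radial probability density 4πρ²|ψ|² over ρ ≤ 1.0a_0.
The full normalization integral is A²·[π·a_0^3] = 1, fixing A².
Let u = ρ/a_0; then A², 4π and the length scale all cancel, so P = ∫_{0}^{1.0} u^2·e^(-2·u) du ÷ ∫_{0}^{∞} u^2·e^(-2·u) du.
Using ∫ u^2·e^(-2·u) du = -(2·u^2 + 2·u + 1)·e^(-2·u)/4, the numerator is 1/4 - 5·e^(-2)/4 and the denominator is 1/4.
The region integral divided by the full integral gives P = 0.3233.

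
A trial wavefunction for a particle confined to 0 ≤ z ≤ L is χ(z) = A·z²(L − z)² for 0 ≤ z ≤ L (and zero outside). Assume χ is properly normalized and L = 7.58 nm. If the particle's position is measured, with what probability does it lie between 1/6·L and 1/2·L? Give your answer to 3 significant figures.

P ≈ 0.491

P = ∫_{1/6·L}^{1/2·L} |χ(z)|² dz.
With A² fixed by ∫|χ|² = 1, i.e. A² = (L^9/630)^(−1), substitute and integrate.
In terms of u = z/L (A² and the length scale cancel between numerator and denominator), P = [∫_{1/6}^{1/2} u^4·(1 - u)^4 du] / [∫_{0}^{1} u^4·(1 - u)^4 du].
An antiderivative of u^4·(1 - u)^4 is u^5·(70·u^4 - 315·u^3 + 540·u^2 - 420·u + 126)/630; evaluating from 1/6 to 1/2 gives ≈ 0.00077944, while the full integral is 1/630.
Taking the ratio, P = 0.4910.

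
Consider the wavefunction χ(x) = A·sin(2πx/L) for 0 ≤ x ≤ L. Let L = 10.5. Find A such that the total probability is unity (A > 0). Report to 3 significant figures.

Normalization requires ∫|χ|² dx = 1, integrated from 0 to L.
Using sin²θ = (1 − cos 2θ)/2, the integral (without the A² prefactor) comes out to L/2.
Setting this equal to 1 gives A² = 1/(L/2).
Plugging in L = 10.5 yields A = 0.4364.

A ≈ 0.436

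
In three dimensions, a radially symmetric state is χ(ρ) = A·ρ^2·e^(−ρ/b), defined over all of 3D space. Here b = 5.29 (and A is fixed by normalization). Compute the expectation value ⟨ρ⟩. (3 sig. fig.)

By definition ⟨ρ⟩ = ∫ ρ |χ(ρ)|² 4πρ² dρ.
Using ∫₀^∞ ρⁿ e^(−αρ) dρ = n!/αⁿ⁺¹, the ratio of the moment integral to the normalization integral gives ⟨ρ⟩ = 7·b/2.
With b = 5.29, ⟨ρ⟩ = 18.52.

⟨ρ⟩ ≈ 18.5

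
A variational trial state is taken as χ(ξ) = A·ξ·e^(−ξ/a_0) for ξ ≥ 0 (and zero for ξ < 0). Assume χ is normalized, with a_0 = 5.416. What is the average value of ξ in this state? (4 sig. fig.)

⟨ξ⟩ ≈ 8.124

The expectation value is the |χ|²-weighted average of ξ: ∫ ξ|χ|² dξ.
Since the A² factors cancel between numerator and denominator, ⟨ξ⟩ = 3·a_0/2.
Putting a_0 = 5.416 gives 8.1240.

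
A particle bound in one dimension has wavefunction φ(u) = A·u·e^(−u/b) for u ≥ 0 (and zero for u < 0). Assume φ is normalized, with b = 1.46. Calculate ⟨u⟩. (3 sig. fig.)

By definition ⟨u⟩ = ∫ u |φ(u)|² du.
Since the A² factors cancel between numerator and denominator, ⟨u⟩ = 3·b/2.
With b = 1.46, ⟨u⟩ = 2.190.

⟨u⟩ ≈ 2.19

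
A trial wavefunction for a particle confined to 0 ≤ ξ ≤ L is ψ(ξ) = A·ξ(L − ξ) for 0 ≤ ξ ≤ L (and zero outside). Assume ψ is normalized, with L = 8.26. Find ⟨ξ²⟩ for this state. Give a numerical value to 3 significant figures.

⟨ξ^2⟩ ≈ 19.5

The expectation value is the |ψ|²-weighted average of ξ^2: ∫ ξ^2|ψ|² dξ.
Expanding the polynomial and integrating term by term, evaluating both integrals, ⟨ξ²⟩ = 2·L^2/7.
With L = 8.26, ⟨ξ^2⟩ = 19.49.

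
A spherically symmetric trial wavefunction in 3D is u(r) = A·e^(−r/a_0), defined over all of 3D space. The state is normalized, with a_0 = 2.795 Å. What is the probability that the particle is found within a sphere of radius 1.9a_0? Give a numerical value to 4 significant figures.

Integrate the radial probability density 4πr²|u|² over r ≤ 1.9a_0.
The full normalization integral is A²·[π·a_0^3] = 1, fixing A².
Substituting t = r/a_0, A², 4π and the length scale all cancel in the ratio: P = ∫_{0}^{1.9} t^2·e^(-2·t) dt / ∫_{0}^{∞} t^2·e^(-2·t) dt.
With ∫ t^2·e^(-2·t) dt = -(2·t^2 + 2·t + 1)·e^(-2·t)/4 + C, the region integral is 1/4 - 601·e^(-19/5)/200 and the full one is 1/4.
The region integral divided by the full integral gives P = 0.73110.

P ≈ 0.7311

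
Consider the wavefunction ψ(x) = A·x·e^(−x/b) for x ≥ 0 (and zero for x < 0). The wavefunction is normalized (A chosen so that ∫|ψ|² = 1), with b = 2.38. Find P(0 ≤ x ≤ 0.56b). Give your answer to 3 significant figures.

P ≈ 0.104

The probability is P = ∫ |ψ|² dx over [0, 0.56b].
Since A² = 1/(b^3/4), this is the region integral divided by the full normalization integral.
Let u = x/b; then A² and the length scale cancel, so P = ∫_{0}^{0.56} u^2·e^(-2·u) du ÷ ∫_{0}^{∞} u^2·e^(-2·u) du.
An antiderivative of u^2·e^(-2·u) is -(2·u^2 + 2·u + 1)·e^(-2·u)/4; evaluating from 0 to 0.56 gives 1/4 - 1717·e^(-28/25)/2500, while the full integral is 1/4.
Taking the ratio, P = 0.1036.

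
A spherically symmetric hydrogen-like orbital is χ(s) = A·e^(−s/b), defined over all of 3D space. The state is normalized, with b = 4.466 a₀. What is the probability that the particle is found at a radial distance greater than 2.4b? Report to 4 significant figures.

P ≈ 0.1425

P = ∫ |χ|² 4πs² ds over s > 2.4b.
A² is fixed by ∫₀^∞ 4πs²|χ|² ds = 1, i.e. A² = (π·b^3)^(−1).
In terms of u = s/b (A², 4π and the length scale all cancel between numerator and denominator), P = [∫_{2.4}^{∞} u^2·e^(-2·u) du] / [∫_{0}^{∞} u^2·e^(-2·u) du].
Using ∫ u^2·e^(-2·u) du = -(2·u^2 + 2·u + 1)·e^(-2·u)/4, the numerator is 433·e^(-24/5)/100 and the denominator is 1/4.
This evaluates to P = 0.14254.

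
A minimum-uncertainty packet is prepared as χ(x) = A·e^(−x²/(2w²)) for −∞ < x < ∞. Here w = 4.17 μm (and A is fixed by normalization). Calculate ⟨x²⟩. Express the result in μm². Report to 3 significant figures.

By definition ⟨x²⟩ = ∫ x^2 |χ(x)|² dx.
Since the A² factors cancel between numerator and denominator, ⟨x²⟩ = w^2/2.
Putting w = 4.17 gives 8.694.

⟨x^2⟩ ≈ 8.69 μm^2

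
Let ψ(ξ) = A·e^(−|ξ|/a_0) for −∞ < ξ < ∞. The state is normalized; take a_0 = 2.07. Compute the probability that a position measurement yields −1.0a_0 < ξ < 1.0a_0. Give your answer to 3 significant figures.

P ≈ 0.865

|ψ|² is the probability density, so P = ∫_{−1.0a_0}^{1.0a_0} |ψ|² dξ.
Since A² = 1/(a_0), this is the region integral divided by the full normalization integral.
Both integrals are even about ξ = 0, so only the ξ ≥ 0 halves are needed (the factors of 2 cancel). Substituting u = ξ/a_0, A² and the length scale cancel in the ratio: P = ∫_{0}^{1.0} e^(-2·u) du / ∫_{0}^{∞} e^(-2·u) du.
Using ∫ e^(-2·u) du = -e^(-2·u)/2, the numerator is 1/2 - e^(-2)/2 and the denominator is 1/2.
Taking the ratio, P = 0.8647.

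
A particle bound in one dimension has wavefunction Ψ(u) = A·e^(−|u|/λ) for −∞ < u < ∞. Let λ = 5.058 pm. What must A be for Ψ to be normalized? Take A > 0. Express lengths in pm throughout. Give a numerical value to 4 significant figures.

The normalization condition is ∫|Ψ|² du = 1 from −∞ to ∞.
Recall ∫₀^∞ u^m e^(−u/β) du = m!·β^(m+1), with Ψ = A·e^(−|u|/λ), the integral evaluates to A²·[λ].
So A² = (λ)^(−1).
With λ = 5.058: A² = 0.19771 and A = 0.44464.

A ≈ 0.4446 pm^(-1/2)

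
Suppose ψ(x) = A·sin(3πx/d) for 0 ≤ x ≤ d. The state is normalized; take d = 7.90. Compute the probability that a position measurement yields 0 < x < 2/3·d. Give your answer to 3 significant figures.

P ≈ 0.667

The probability is P = ∫ |ψ|² dx over [0, 2/3·d].
With A² fixed by ∫|ψ|² = 1, i.e. A² = (d/2)^(−1), substitute and integrate.
In terms of u = x/d (A² and the length scale cancel between numerator and denominator), P = [∫_{0}^{2/3} sin(3·π·u)^2 du] / [∫_{0}^{1} sin(3·π·u)^2 du].
An antiderivative of sin(3·π·u)^2 is u/2 - sin(6·π·u)/(12·π); evaluating from 0 to 2/3 gives 1/3, while the full integral is 1/2.
This works out to P = 2/3.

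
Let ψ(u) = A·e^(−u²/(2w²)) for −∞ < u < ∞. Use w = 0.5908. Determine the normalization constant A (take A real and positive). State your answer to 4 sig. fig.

A ≈ 0.9772

Require ∫ |ψ|² du = 1 over the whole domain.
Differentiating ∫e^(−αu²) du = √(π/α) under α to get the higher moments, with ψ = A·e^(−u²/(2w²)), the integral evaluates to A²·[√(π)·w].
Hence A² = 1/[√(π)·w].
With w = 0.5908: A² = 0.95496 and A = 0.97722.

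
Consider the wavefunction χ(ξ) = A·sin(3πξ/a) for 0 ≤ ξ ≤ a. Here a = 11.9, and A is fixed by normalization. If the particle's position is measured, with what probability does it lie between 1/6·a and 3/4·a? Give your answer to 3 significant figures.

P ≈ 0.530

P = ∫_{1/6·a}^{3/4·a} |χ(ξ)|² dξ.
With A² fixed by ∫|χ|² = 1, i.e. A² = (a/2)^(−1), substitute and integrate.
Let u = ξ/a; then A² and the length scale cancel, so P = ∫_{1/6}^{3/4} sin(3·π·u)^2 du ÷ ∫_{0}^{1} sin(3·π·u)^2 du.
With ∫ sin(3·π·u)^2 du = u/2 - sin(6·π·u)/(12·π) + C, the region integral is 7/24 - 1/(12·π) and the full one is 1/2.
Taking the ratio, P = (-2 + 7·π)/(12·π).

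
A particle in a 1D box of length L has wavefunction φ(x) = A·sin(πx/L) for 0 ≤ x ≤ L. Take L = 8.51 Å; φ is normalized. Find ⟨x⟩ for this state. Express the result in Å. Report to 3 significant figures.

By definition ⟨x⟩ = ∫ x |φ(x)|² dx.
Evaluating both integrals, ⟨x⟩ = L/2.
With L = 8.51, ⟨x⟩ = 4.255.

⟨x⟩ ≈ 4.26 Å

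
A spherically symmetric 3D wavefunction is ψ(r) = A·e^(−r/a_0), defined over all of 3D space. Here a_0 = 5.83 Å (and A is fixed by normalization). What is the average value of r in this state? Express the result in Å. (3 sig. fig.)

The expectation value is the |ψ|²-weighted average of r: ∫ r|ψ|² 4πr² dr.
Recall ∫₀^∞ r^m e^(−r/β) dr = m!·β^(m+1), since the A² factors cancel between numerator and denominator, ⟨r⟩ = 3·a_0/2.
Putting a_0 = 5.83 gives 8.745.

⟨r⟩ ≈ 8.75 Å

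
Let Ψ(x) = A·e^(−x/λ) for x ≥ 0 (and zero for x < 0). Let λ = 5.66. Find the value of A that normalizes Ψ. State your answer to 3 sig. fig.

A ≈ 0.594

Require ∫ |Ψ|² dx = 1 over the whole domain.
The integral (without the A² prefactor) comes out to λ/2.
Hence A² = 1/[λ/2].
With λ = 5.66: A² = 0.3534 and A = 0.5944.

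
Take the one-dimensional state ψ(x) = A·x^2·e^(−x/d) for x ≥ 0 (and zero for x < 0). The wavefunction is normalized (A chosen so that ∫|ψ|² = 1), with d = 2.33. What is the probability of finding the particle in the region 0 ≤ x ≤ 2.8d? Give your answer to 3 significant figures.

P = ∫_{0}^{2.8d} |ψ(x)|² dx.
Since A² = 1/(3·d^5/4), this is the region integral divided by the full normalization integral.
Let u = x/d; then A² and the length scale cancel, so P = ∫_{0}^{2.8} u^4·e^(-2·u) du ÷ ∫_{0}^{∞} u^4·e^(-2·u) du.
Using ∫ u^4·e^(-2·u) du = -(u^4/2 + u^3 + 3·u^2/2 + 3·u/2 + 3/4)·e^(-2·u), the numerator is ≈ 0.49339 and the denominator is 3/4.
The result is P = 0.6578.

P ≈ 0.658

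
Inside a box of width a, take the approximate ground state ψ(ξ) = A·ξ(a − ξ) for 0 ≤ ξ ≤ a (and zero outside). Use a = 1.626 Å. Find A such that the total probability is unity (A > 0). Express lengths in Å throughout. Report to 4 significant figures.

A ≈ 1.625 Å^(-5/2)

Normalization requires ∫|ψ|² dξ = 1, integrated from 0 to a.
The integral (without the A² prefactor) comes out to a^5/30.
With a = 1.626: A² = 2.6395 and A = 1.6246.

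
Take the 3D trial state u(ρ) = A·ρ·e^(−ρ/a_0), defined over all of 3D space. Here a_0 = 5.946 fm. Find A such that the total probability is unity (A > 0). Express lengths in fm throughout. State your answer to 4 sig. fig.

We need A² ∫|f|² 4πρ² dρ = 1, taking the integral from 0 to ∞.
In 3D with spherical symmetry the volume element is 4πρ² dρ.
With ∫₀^∞ ρ^4 e^(−αρ) dρ = 4!/α^5, carrying out the integral gives A² · 3·π·a_0^5.
Plugging in a_0 = 5.946 yields A = 0.0037783.

A ≈ 0.003778 fm^(-5/2)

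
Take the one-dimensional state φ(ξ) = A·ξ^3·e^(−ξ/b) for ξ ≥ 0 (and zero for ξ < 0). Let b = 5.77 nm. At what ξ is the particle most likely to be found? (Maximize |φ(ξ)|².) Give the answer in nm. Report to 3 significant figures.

Set d/dξ [|φ(ξ)|²] = 0 and solve for ξ > 0.
This gives ξ = 3·b.
With b = 5.77, the most probable position is 17.31 nm.

ξ ≈ 17.3 nm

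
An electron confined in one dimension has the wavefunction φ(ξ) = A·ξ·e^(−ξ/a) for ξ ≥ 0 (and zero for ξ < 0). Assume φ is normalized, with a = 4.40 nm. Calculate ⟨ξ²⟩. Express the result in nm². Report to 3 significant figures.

⟨ξ^2⟩ ≈ 58.1 nm^2

⟨ξ²⟩ = ∫ ξ^2 |φ|² dξ over the full domain.
Since the A² factors cancel between numerator and denominator, ⟨ξ²⟩ = 3·a^2.
Putting a = 4.40 gives 58.08.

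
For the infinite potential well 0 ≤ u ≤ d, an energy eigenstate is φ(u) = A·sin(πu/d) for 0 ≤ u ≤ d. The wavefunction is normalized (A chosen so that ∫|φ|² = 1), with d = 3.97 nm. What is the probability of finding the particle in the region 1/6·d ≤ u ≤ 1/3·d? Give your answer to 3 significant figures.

The probability is P = ∫ |φ|² du over [1/6·d, 1/3·d].
The normalization integral ∫|φ|²du over the whole domain equals d/2·A², and A² cancels in the ratio.
In terms of t = u/d (A² and the length scale cancel between numerator and denominator), P = [∫_{1/6}^{1/3} sin(π·t)^2 dt] / [∫_{0}^{1} sin(π·t)^2 dt].
With ∫ sin(π·t)^2 dt = t/2 - sin(2·π·t)/(4·π) + C, the region integral is 1/12 and the full one is 1/2.
This works out to P = 1/6.

P ≈ 0.167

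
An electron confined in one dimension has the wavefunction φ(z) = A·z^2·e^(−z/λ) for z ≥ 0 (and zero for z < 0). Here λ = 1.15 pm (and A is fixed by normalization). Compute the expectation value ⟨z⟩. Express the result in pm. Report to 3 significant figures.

By definition ⟨z⟩ = ∫ z |φ(z)|² dz.
The ratio of the moment integral to the normalization integral gives ⟨z⟩ = 5·λ/2.
With λ = 1.15, ⟨z⟩ = 2.875.

⟨z⟩ ≈ 2.88 pm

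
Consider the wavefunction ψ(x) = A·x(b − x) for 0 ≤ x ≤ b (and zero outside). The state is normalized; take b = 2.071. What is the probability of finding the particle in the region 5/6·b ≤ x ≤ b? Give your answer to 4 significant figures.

The probability is P = ∫ |ψ|² dx over [5/6·b, b].
The normalization integral ∫|ψ|²dx over the whole domain equals b^5/30·A², and A² cancels in the ratio.
Let u = x/b; then A² and the length scale cancel, so P = ∫_{5/6}^{1} u^2·(1 - u)^2 du ÷ ∫_{0}^{1} u^2·(1 - u)^2 du.
With ∫ u^2·(1 - u)^2 du = u^3·(6·u^2 - 15·u + 10)/30 + C, the region integral is ≈ 0.00118313 and the full one is 1/30.
The result is P = 23/648.

P ≈ 0.03549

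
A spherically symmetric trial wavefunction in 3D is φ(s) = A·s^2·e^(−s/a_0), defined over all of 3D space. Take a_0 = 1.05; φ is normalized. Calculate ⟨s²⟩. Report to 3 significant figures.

By definition ⟨s²⟩ = ∫ s^2 |φ(s)|² 4πs² ds.
Evaluating both integrals, ⟨s²⟩ = 14·a_0^2.
With a_0 = 1.05, ⟨s^2⟩ = 15.44.

⟨s^2⟩ ≈ 15.4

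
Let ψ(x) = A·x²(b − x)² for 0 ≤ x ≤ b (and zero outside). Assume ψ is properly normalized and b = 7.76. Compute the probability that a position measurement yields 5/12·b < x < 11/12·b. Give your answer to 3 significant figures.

P ≈ 0.697

P = ∫_{5/12·b}^{11/12·b} |ψ(x)|² dx.
Since A² = 1/(b^9/630), this is the region integral divided by the full normalization integral.
In terms of u = x/b (A² and the length scale cancel between numerator and denominator), P = [∫_{5/12}^{11/12} u^4·(1 - u)^4 du] / [∫_{0}^{1} u^4·(1 - u)^4 du].
Using ∫ u^4·(1 - u)^4 du = u^5·(70·u^4 - 315·u^3 + 540·u^2 - 420·u + 126)/630, the numerator is ≈ 0.0011068 and the denominator is 1/630.
The result is P = 0.6973.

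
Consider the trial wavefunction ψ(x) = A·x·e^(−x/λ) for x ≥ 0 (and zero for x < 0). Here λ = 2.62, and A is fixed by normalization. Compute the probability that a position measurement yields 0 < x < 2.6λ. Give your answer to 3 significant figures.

P ≈ 0.891

The probability is P = ∫ |ψ|² dx over [0, 2.6λ].
With A² fixed by ∫|ψ|² = 1, i.e. A² = (λ^3/4)^(−1), substitute and integrate.
Let u = x/λ; then A² and the length scale cancel, so P = ∫_{0}^{2.6} u^2·e^(-2·u) du ÷ ∫_{0}^{∞} u^2·e^(-2·u) du.
Using ∫ u^2·e^(-2·u) du = -(2·u^2 + 2·u + 1)·e^(-2·u)/4, the numerator is 1/4 - 493·e^(-26/5)/100 and the denominator is 1/4.
The result is P = 0.8912.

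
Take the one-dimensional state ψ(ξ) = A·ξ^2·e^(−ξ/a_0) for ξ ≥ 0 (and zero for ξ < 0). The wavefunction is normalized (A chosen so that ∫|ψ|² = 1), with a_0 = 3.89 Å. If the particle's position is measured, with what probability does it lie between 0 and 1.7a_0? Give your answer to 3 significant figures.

P ≈ 0.256

|ψ|² is the probability density, so P = ∫_{0}^{1.7a_0} |ψ|² dξ.
The normalization integral ∫|ψ|²dξ over the whole domain equals 3·a_0^5/4·A², and A² cancels in the ratio.
Let u = ξ/a_0; then A² and the length scale cancel, so P = ∫_{0}^{1.7} u^4·e^(-2·u) du ÷ ∫_{0}^{∞} u^4·e^(-2·u) du.
An antiderivative of u^4·e^(-2·u) is -(u^4/2 + u^3 + 3·u^2/2 + 3·u/2 + 3/4)·e^(-2·u); evaluating from 0 to 1.7 gives ≈ 0.19186, while the full integral is 3/4.
Taking the ratio, P = 0.2558.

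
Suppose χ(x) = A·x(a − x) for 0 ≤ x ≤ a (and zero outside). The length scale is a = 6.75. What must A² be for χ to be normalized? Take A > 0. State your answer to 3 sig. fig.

The normalization condition is ∫|χ|² dx = 1 from 0 to a.
Expanding the polynomial and integrating term by term, with χ = A·x(a − x), the integral evaluates to A²·[a^5/30].
Hence A² = 1/[a^5/30].
Plugging in a = 6.75 yields A = 0.04627.

A^2 ≈ 0.00214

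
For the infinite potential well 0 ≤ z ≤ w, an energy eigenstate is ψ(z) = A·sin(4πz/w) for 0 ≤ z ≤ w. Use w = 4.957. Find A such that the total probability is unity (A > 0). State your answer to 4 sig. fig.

A ≈ 0.6352

The normalization condition is ∫|ψ|² dz = 1 from 0 to w.
With ∫₀^w sin²(nπz/w) dz = w/2, ∫|ψ|² dz = A²·(w/2).
Hence A² = 1/[w/2].
Substituting w = 4.957 gives A² = 0.40347, so A = 0.63519.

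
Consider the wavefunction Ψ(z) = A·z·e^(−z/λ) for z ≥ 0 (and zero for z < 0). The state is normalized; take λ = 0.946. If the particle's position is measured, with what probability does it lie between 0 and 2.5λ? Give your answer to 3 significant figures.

P ≈ 0.875

P = ∫_{0}^{2.5λ} |Ψ(z)|² dz.
Since A² = 1/(λ^3/4), this is the region integral divided by the full normalization integral.
In terms of u = z/λ (A² and the length scale cancel between numerator and denominator), P = [∫_{0}^{2.5} u^2·e^(-2·u) du] / [∫_{0}^{∞} u^2·e^(-2·u) du].
An antiderivative of u^2·e^(-2·u) is -(2·u^2 + 2·u + 1)·e^(-2·u)/4; evaluating from 0 to 2.5 gives 1/4 - 37·e^(-5)/8, while the full integral is 1/4.
This works out to P = 0.8753.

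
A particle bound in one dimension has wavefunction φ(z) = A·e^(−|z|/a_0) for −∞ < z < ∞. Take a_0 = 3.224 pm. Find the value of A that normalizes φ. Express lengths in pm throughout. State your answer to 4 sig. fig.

Normalization requires ∫|φ|² dz = 1, integrated from −∞ to ∞.
Recall ∫₀^∞ z^m e^(−z/β) dz = m!·β^(m+1), with φ = A·e^(−|z|/a_0), the integral evaluates to A²·[a_0].
Setting this equal to 1 gives A² = 1/(a_0).
Substituting a_0 = 3.224 gives A² = 0.31017, so A = 0.55693.

A ≈ 0.5569 pm^(-1/2)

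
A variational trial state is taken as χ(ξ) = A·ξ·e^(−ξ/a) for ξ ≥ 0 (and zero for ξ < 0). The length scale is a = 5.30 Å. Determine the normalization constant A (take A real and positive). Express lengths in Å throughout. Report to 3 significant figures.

Normalization requires ∫|χ|² dξ = 1, integrated from 0 to ∞.
∫|χ|² dξ = A²·(a^3/4).
So A² = (a^3/4)^(−1).
With a = 5.30: A² = 0.02687 and A = 0.1639.

A ≈ 0.164 Å^(-3/2)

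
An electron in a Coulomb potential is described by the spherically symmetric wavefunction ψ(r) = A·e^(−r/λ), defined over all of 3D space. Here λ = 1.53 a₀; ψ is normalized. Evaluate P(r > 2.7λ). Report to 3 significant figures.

P ≈ 0.0948

With dV = 4πr²dr, the probability is ∫|ψ|² dV over r > 2.7λ.
Normalization gives A² = 1/(π·λ^3).
In terms of u = r/λ (A², 4π and the length scale all cancel between numerator and denominator), P = [∫_{2.7}^{∞} u^2·e^(-2·u) du] / [∫_{0}^{∞} u^2·e^(-2·u) du].
An antiderivative of u^2·e^(-2·u) is -(2·u^2 + 2·u + 1)·e^(-2·u)/4; evaluating from 2.7 to ∞ gives 1049·e^(-27/5)/200, while the full integral is 1/4.
This evaluates to P = 0.09476.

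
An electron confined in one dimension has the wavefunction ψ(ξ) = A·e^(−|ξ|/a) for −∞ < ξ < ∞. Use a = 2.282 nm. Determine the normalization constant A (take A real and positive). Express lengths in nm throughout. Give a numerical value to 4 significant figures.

A ≈ 0.6620 nm^(-1/2)

The normalization condition is ∫|ψ|² dξ = 1 from −∞ to ∞.
Recall ∫₀^∞ ξ^m e^(−ξ/β) dξ = m!·β^(m+1), ∫|ψ|² dξ = A²·(a).
Hence A² = 1/[a].
Plugging in a = 2.282 yields A = 0.66198.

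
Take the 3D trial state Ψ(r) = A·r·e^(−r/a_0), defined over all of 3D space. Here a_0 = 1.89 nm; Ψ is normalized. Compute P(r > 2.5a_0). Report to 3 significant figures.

P ≈ 0.440

Integrate the radial probability density 4πr²|Ψ|² over r > 2.5a_0.
The full normalization integral is A²·[3·π·a_0^5] = 1, fixing A².
In terms of u = r/a_0 (A², 4π and the length scale all cancel between numerator and denominator), P = [∫_{2.5}^{∞} u^4·e^(-2·u) du] / [∫_{0}^{∞} u^4·e^(-2·u) du].
An antiderivative of u^4·e^(-2·u) is -(u^4/2 + u^3 + 3·u^2/2 + 3·u/2 + 3/4)·e^(-2·u); evaluating from 2.5 to ∞ gives 1569·e^(-5)/32, while the full integral is 3/4.
The region integral divided by the full integral gives P = 0.4405.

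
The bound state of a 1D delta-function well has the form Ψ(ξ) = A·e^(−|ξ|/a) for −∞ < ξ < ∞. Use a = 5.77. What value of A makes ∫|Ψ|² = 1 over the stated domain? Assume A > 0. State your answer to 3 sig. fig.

The normalization condition is ∫|Ψ|² dξ = 1 from −∞ to ∞.
With Ψ = A·e^(−|ξ|/a), the integral evaluates to A²·[a].
Setting this equal to 1 gives A² = 1/(a).
With a = 5.77: A² = 0.1733 and A = 0.4163.

A ≈ 0.416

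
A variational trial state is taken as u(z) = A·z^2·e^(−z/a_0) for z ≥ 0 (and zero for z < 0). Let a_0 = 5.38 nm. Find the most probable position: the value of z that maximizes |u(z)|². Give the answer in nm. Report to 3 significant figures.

Differentiate |u(z)|² with respect to z and set to zero.
This gives z = 2·a_0.
With a_0 = 5.38, the most probable position is 10.76 nm.

z ≈ 10.8 nm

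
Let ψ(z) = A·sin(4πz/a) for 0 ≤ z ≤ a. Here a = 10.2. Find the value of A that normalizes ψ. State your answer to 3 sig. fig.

A ≈ 0.443

Require ∫ |ψ|² dz = 1 over the whole domain.
Carrying out the integral gives A² · a/2.
Setting this equal to 1 gives A² = 1/(a/2).
Substituting a = 10.2 gives A² = 0.1961, so A = 0.4428.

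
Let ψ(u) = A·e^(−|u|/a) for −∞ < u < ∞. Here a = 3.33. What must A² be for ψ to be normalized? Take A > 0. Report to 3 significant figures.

Require ∫ |ψ|² du = 1 over the whole domain.
With ψ = A·e^(−|u|/a), the integral evaluates to A²·[a].
Hence A² = 1/[a].
Substituting a = 3.33 gives A² = 0.3003, so A = 0.5480.

A^2 ≈ 0.300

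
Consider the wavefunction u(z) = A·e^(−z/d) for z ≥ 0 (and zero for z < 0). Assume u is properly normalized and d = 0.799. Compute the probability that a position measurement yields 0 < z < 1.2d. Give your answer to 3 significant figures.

P = ∫_{0}^{1.2d} |u(z)|² dz.
Since A² = 1/(d/2), this is the region integral divided by the full normalization integral.
Substituting t = z/d, A² and the length scale cancel in the ratio: P = ∫_{0}^{1.2} e^(-2·t) dt / ∫_{0}^{∞} e^(-2·t) dt.
With ∫ e^(-2·t) dt = -e^(-2·t)/2 + C, the region integral is 1/2 - e^(-12/5)/2 and the full one is 1/2.
Taking the ratio, P = 0.9093.

P ≈ 0.909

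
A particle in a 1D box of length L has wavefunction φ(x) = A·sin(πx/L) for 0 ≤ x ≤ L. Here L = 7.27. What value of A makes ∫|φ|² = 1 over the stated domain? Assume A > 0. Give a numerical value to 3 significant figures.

The normalization condition is ∫|φ|² dx = 1 from 0 to L.
With ∫₀^L sin²(nπx/L) dx = L/2, ∫|φ|² dx = A²·(L/2).
Hence A² = 1/[L/2].
Plugging in L = 7.27 yields A = 0.5245.

A ≈ 0.525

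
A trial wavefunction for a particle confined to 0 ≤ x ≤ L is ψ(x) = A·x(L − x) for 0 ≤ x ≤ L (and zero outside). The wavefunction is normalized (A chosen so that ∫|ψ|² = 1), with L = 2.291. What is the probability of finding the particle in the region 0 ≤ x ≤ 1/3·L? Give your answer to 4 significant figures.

The probability is P = ∫ |ψ|² dx over [0, 1/3·L].
The normalization integral ∫|ψ|²dx over the whole domain equals L^5/30·A², and A² cancels in the ratio.
In terms of u = x/L (A² and the length scale cancel between numerator and denominator), P = [∫_{0}^{1/3} u^2·(1 - u)^2 du] / [∫_{0}^{1} u^2·(1 - u)^2 du].
An antiderivative of u^2·(1 - u)^2 is u^3·(6·u^2 - 15·u + 10)/30; evaluating from 0 to 1/3 gives 17/2430, while the full integral is 1/30.
This works out to P = 17/81.

P ≈ 0.2099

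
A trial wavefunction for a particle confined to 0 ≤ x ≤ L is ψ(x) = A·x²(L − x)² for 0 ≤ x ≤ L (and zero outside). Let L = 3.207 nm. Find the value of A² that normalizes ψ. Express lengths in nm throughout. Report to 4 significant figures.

A^2 ≈ 0.01756 nm^(-9)

Require ∫ |ψ|² dx = 1 over the whole domain.
Expanding the polynomial and integrating term by term, ∫|ψ|² dx = A²·(L^9/630).
With L = 3.207: A² = 0.017557 and A = 0.13250.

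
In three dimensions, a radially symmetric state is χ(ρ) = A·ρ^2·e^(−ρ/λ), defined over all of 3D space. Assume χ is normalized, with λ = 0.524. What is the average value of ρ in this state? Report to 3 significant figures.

By definition ⟨ρ⟩ = ∫ ρ |χ(ρ)|² 4πρ² dρ.
Recall ∫₀^∞ ρ^m e^(−ρ/β) dρ = m!·β^(m+1), the ratio of the moment integral to the normalization integral gives ⟨ρ⟩ = 7·λ/2.
Putting λ = 0.524 gives 1.834.

⟨ρ⟩ ≈ 1.83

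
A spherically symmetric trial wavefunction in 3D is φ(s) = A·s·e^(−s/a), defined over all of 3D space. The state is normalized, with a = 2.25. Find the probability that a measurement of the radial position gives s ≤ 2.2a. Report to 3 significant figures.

P ≈ 0.449

With dV = 4πs²ds, the probability is ∫|φ|² dV over s ≤ 2.2a.
Normalization gives A² = 1/(3·π·a^5).
Substituting u = s/a, A², 4π and the length scale all cancel in the ratio: P = ∫_{0}^{2.2} u^4·e^(-2·u) du / ∫_{0}^{∞} u^4·e^(-2·u) du.
With ∫ u^4·e^(-2·u) du = -(u^4/2 + u^3 + 3·u^2/2 + 3·u/2 + 3/4)·e^(-2·u) + C, the region integral is ≈ 0.33661 and the full one is 3/4.
The region integral divided by the full integral gives P = 0.4488.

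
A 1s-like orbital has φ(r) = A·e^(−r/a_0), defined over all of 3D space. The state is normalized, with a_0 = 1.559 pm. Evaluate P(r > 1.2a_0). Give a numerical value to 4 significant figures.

P ≈ 0.5697

With dV = 4πr²dr, the probability is ∫|φ|² dV over r > 1.2a_0.
A² is fixed by ∫₀^∞ 4πr²|φ|² dr = 1, i.e. A² = (π·a_0^3)^(−1).
Let u = r/a_0; then A², 4π and the length scale all cancel, so P = ∫_{1.2}^{∞} u^2·e^(-2·u) du ÷ ∫_{0}^{∞} u^2·e^(-2·u) du.
With ∫ u^2·e^(-2·u) du = -(2·u^2 + 2·u + 1)·e^(-2·u)/4 + C, the region integral is 157·e^(-12/5)/100 and the full one is 1/4.
The region integral divided by the full integral gives P = 0.56971.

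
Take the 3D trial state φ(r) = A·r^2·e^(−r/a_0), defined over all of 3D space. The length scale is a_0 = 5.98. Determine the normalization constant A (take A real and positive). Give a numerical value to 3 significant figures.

Require ∫ |φ|² 4πr² dr = 1 over the whole domain.
Using ∫₀^∞ rⁿ e^(−αr) dr = n!/αⁿ⁺¹, the integral (without the A² prefactor) comes out to 45·π·a_0^7/2.
Setting this equal to 1 gives A² = 1/(45·π·a_0^7/2).
Plugging in a_0 = 5.98 yields A = 0.0002274.

A ≈ 0.000227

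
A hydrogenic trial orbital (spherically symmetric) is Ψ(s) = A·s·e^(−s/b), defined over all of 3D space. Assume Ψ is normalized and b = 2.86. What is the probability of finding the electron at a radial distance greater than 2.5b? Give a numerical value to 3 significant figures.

P ≈ 0.440

With dV = 4πs²ds, the probability is ∫|Ψ|² dV over s > 2.5b.
Normalization gives A² = 1/(3·π·b^5).
Substituting u = s/b, A², 4π and the length scale all cancel in the ratio: P = ∫_{2.5}^{∞} u^4·e^(-2·u) du / ∫_{0}^{∞} u^4·e^(-2·u) du.
An antiderivative of u^4·e^(-2·u) is -(u^4/2 + u^3 + 3·u^2/2 + 3·u/2 + 3/4)·e^(-2·u); evaluating from 2.5 to ∞ gives 1569·e^(-5)/32, while the full integral is 3/4.
Taking the ratio yields P = 0.4405.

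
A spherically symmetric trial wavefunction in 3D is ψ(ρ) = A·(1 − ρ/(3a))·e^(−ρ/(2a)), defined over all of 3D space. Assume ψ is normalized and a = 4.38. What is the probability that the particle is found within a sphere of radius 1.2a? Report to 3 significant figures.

P ≈ 0.190

Integrate the radial probability density 4πρ²|ψ|² over ρ ≤ 1.2a.
Normalization gives A² = 1/(8·π·a^3/3).
In terms of u = ρ/a (A², 4π and the length scale all cancel between numerator and denominator), P = [∫_{0}^{1.2} u^2·(1 - u/3)^2·e^(-u) du] / [∫_{0}^{∞} u^2·(1 - u/3)^2·e^(-u) du].
With ∫ u^2·(1 - u/3)^2·e^(-u) du = (-u^4 + 2·u^3 - 3·u^2 - 6·u - 6)·e^(-u)/9 + C, the region integral is 2/3 - 3362·e^(-6/5)/1875 and the full one is 2/3.
Taking the ratio yields P = 0.1899.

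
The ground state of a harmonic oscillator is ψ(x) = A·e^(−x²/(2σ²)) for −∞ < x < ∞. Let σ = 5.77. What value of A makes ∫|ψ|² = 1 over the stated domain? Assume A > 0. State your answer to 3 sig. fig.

A ≈ 0.313

Require ∫ |ψ|² dx = 1 over the whole domain.
Using the Gaussian integral ∫_{−∞}^{∞} e^(−αx²) dx = √(π/α), the integral (without the A² prefactor) comes out to √(π)·σ.
Setting this equal to 1 gives A² = 1/(√(π)·σ).
With σ = 5.77: A² = 0.09778 and A = 0.3127.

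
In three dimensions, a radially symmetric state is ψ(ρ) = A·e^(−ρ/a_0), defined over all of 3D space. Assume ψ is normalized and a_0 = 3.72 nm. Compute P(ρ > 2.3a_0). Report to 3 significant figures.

P ≈ 0.163

With dV = 4πρ²dρ, the probability is ∫|ψ|² dV over ρ > 2.3a_0.
The full normalization integral is A²·[π·a_0^3] = 1, fixing A².
In terms of u = ρ/a_0 (A², 4π and the length scale all cancel between numerator and denominator), P = [∫_{2.3}^{∞} u^2·e^(-2·u) du] / [∫_{0}^{∞} u^2·e^(-2·u) du].
With ∫ u^2·e^(-2·u) du = -(2·u^2 + 2·u + 1)·e^(-2·u)/4 + C, the region integral is 809·e^(-23/5)/200 and the full one is 1/4.
The region integral divided by the full integral gives P = 0.1626.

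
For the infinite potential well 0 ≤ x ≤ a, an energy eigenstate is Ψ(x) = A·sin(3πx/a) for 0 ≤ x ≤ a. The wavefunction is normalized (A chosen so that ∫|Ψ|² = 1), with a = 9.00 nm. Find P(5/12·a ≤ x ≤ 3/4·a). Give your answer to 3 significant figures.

P ≈ 0.333

The probability is P = ∫ |Ψ|² dx over [5/12·a, 3/4·a].
With A² fixed by ∫|Ψ|² = 1, i.e. A² = (a/2)^(−1), substitute and integrate.
Let u = x/a; then A² and the length scale cancel, so P = ∫_{5/12}^{3/4} sin(3·π·u)^2 du ÷ ∫_{0}^{1} sin(3·π·u)^2 du.
An antiderivative of sin(3·π·u)^2 is u/2 - sin(6·π·u)/(12·π); evaluating from 5/12 to 3/4 gives 1/6, while the full integral is 1/2.
This works out to P = 1/3.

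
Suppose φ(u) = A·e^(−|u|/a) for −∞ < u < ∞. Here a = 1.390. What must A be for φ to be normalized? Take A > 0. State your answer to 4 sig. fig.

A ≈ 0.8482

We need A² ∫|f|² du = 1, taking the integral from −∞ to ∞.
Using ∫₀^∞ uⁿ e^(−αu) du = n!/αⁿ⁺¹, carrying out the integral gives A² · a.
Plugging in a = 1.390 yields A = 0.84819.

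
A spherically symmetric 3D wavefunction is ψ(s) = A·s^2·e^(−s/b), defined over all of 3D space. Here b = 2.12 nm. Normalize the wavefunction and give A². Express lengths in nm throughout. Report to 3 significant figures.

Normalization requires ∫|ψ|² 4πs² ds = 1, integrated from 0 to ∞.
Carrying out the integral gives A² · 45·π·b^7/2.
Hence A² = 1/[45·π·b^7/2].
Plugging in b = 2.12 yields A = 0.008574.

A^2 ≈ 0.0000735 nm^(-7)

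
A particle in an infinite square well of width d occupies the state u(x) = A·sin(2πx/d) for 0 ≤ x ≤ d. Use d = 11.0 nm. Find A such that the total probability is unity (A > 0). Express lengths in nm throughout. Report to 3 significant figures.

A ≈ 0.426 nm^(-1/2)

We need A² ∫|f|² dx = 1, taking the integral from 0 to d.
Carrying out the integral gives A² · d/2.
Setting this equal to 1 gives A² = 1/(d/2).
Plugging in d = 11.0 yields A = 0.4264.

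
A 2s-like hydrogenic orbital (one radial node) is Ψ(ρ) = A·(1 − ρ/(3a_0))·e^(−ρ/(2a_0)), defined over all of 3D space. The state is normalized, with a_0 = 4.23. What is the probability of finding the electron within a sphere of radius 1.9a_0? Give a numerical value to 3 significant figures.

P ≈ 0.313

Integrate the radial probability density 4πρ²|Ψ|² over ρ ≤ 1.9a_0.
A² is fixed by ∫₀^∞ 4πρ²|Ψ|² dρ = 1, i.e. A² = (8·π·a_0^3/3)^(−1).
Let u = ρ/a_0; then A², 4π and the length scale all cancel, so P = ∫_{0}^{1.9} u^2·(1 - u/3)^2·e^(-u) du ÷ ∫_{0}^{∞} u^2·(1 - u/3)^2·e^(-u) du.
With ∫ u^2·(1 - u/3)^2·e^(-u) du = (-u^4 + 2·u^3 - 3·u^2 - 6·u - 6)·e^(-u)/9 + C, the region integral is ≈ 0.20892 and the full one is 2/3.
This evaluates to P = 0.3134.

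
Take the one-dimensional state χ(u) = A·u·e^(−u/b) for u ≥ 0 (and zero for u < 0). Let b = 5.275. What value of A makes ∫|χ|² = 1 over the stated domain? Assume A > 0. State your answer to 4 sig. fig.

A ≈ 0.1651

We need A² ∫|f|² du = 1, taking the integral from 0 to ∞.
With ∫₀^∞ u^2 e^(−αu) du = 2!/α^3, ∫|χ|² du = A²·(b^3/4).
Hence A² = 1/[b^3/4].
Plugging in b = 5.275 yields A = 0.16508.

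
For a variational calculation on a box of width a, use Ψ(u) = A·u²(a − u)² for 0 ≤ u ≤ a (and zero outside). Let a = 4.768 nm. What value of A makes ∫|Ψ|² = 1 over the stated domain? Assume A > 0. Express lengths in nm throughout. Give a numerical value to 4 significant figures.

Normalization requires ∫|Ψ|² du = 1, integrated from 0 to a.
Expanding the polynomial and integrating term by term, carrying out the integral gives A² · a^9/630.
So A² = (a^9/630)^(−1).
Plugging in a = 4.768 yields A = 0.022241.

A ≈ 0.02224 nm^(-9/2)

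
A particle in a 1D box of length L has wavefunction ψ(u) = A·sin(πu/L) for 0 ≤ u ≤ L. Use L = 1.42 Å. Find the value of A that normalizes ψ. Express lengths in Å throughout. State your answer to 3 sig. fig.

A ≈ 1.19 Å^(-1/2)

Require ∫ |ψ|² du = 1 over the whole domain.
The integral (without the A² prefactor) comes out to L/2.
So A² = (L/2)^(−1).
Plugging in L = 1.42 yields A = 1.187.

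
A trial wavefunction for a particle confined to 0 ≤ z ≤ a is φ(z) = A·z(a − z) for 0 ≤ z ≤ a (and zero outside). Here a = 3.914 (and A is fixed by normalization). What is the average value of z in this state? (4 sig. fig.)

The expectation value is the |φ|²-weighted average of z: ∫ z|φ|² dz.
Expanding the polynomial and integrating term by term, evaluating both integrals, ⟨z⟩ = a/2.
Putting a = 3.914 gives 1.9570.

⟨z⟩ ≈ 1.957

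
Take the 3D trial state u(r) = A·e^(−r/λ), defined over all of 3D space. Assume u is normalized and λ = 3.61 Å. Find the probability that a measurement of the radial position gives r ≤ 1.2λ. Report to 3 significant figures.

P ≈ 0.430

With dV = 4πr²dr, the probability is ∫|u|² dV over r ≤ 1.2λ.
Normalization gives A² = 1/(π·λ^3).
Let t = r/λ; then A², 4π and the length scale all cancel, so P = ∫_{0}^{1.2} t^2·e^(-2·t) dt ÷ ∫_{0}^{∞} t^2·e^(-2·t) dt.
An antiderivative of t^2·e^(-2·t) is -(2·t^2 + 2·t + 1)·e^(-2·t)/4; evaluating from 0 to 1.2 gives 1/4 - 157·e^(-12/5)/100, while the full integral is 1/4.
This evaluates to P = 0.4303.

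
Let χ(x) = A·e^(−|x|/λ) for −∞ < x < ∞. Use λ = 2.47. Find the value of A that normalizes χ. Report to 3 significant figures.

A ≈ 0.636

We need A² ∫|f|² dx = 1, taking the integral from −∞ to ∞.
Using ∫₀^∞ xⁿ e^(−αx) dx = n!/αⁿ⁺¹, with χ = A·e^(−|x|/λ), the integral evaluates to A²·[λ].
Setting this equal to 1 gives A² = 1/(λ).
With λ = 2.47: A² = 0.4049 and A = 0.6363.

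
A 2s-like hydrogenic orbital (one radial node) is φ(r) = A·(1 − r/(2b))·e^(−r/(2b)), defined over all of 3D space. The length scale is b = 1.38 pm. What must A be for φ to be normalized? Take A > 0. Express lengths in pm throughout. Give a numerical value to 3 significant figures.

A ≈ 0.123 pm^(-3/2)

The normalization condition is ∫|φ|² 4πr² dr = 1 from 0 to ∞.
In 3D with spherical symmetry the volume element is 4πr² dr.
∫|φ|² 4πr² dr = A²·(8·π·b^3).
Substituting b = 1.38 gives A² = 0.01514, so A = 0.1230.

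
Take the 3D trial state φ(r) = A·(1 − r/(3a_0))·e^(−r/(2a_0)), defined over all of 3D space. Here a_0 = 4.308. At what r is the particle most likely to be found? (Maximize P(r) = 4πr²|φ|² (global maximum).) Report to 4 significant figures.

The maximum of P(r) = 4πr²|φ|² occurs where its derivative vanishes.
Solving yields r = a_0.
With a_0 = 4.308, the most probable radial distance is 4.3080.

r ≈ 4.308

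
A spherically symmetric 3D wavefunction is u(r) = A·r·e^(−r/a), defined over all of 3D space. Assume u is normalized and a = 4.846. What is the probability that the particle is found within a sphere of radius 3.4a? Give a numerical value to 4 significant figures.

Integrate the radial probability density 4πr²|u|² over r ≤ 3.4a.
The full normalization integral is A²·[3·π·a^5] = 1, fixing A².
Let t = r/a; then A², 4π and the length scale all cancel, so P = ∫_{0}^{3.4} t^4·e^(-2·t) dt ÷ ∫_{0}^{∞} t^4·e^(-2·t) dt.
With ∫ t^4·e^(-2·t) dt = -(t^4/2 + t^3 + 3·t^2/2 + 3·t/2 + 3/4)·e^(-2·t) + C, the region integral is ≈ 0.605977 and the full one is 3/4.
This evaluates to P = 0.80797.

P ≈ 0.8080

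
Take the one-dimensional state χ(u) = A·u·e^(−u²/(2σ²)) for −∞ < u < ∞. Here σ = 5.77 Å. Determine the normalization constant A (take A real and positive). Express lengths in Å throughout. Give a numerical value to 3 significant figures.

The normalization condition is ∫|χ|² du = 1 from −∞ to ∞.
∫|χ|² du = A²·(√(π)·σ^3/2).
Setting this equal to 1 gives A² = 1/(√(π)·σ^3/2).
Plugging in σ = 5.77 yields A = 0.07664.

A ≈ 0.0766 Å^(-3/2)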